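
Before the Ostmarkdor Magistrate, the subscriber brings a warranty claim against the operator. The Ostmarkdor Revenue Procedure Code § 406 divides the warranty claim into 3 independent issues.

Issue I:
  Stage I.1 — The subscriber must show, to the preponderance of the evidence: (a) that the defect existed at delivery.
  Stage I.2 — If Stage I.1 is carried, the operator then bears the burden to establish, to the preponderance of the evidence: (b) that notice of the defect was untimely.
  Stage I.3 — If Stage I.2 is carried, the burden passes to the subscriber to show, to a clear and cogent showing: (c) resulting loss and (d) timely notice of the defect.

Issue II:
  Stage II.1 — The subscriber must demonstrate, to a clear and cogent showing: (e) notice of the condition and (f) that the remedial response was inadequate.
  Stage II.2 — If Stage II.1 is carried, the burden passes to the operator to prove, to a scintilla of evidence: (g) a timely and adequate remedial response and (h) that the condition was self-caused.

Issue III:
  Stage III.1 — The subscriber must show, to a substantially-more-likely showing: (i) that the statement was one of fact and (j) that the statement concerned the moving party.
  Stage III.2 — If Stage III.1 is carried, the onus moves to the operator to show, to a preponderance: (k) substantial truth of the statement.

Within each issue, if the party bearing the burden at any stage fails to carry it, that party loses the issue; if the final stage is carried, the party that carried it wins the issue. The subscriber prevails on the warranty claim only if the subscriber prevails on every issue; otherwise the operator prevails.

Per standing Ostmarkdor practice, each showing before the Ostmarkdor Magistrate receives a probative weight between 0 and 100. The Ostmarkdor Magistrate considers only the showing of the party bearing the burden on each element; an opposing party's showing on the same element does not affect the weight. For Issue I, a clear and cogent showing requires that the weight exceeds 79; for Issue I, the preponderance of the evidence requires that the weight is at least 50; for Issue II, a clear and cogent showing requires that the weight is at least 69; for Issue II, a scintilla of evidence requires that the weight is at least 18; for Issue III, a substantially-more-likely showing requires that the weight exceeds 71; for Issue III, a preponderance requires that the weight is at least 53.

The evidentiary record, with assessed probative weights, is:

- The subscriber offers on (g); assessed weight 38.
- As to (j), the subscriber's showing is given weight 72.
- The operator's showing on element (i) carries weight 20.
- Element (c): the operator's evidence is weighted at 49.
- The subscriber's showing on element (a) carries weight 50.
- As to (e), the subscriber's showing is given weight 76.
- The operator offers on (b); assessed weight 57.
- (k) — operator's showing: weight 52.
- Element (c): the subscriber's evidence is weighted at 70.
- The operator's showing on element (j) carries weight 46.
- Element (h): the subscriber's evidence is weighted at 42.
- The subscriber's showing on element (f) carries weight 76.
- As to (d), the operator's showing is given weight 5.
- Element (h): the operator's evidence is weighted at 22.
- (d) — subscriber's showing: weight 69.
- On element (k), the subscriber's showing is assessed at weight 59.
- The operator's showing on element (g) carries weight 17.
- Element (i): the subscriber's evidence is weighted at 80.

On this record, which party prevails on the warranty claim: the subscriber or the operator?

— Issue I —
At Stage I.1 the subscriber must meet the preponderance of the evidence (weight is at least 50): on (a) the weight is 50, ≥ 50, so (a) meets the standard.
  Stage I.1 is satisfied; the onus moves to the operator.
At Stage I.2 the operator must meet the preponderance of the evidence (weight is at least 50): on (b) the weight is 57, which does reach 50, so (b) meets the standard.
  The operator carries Stage I.2; the subscriber now bears the burden.
At Stage I.3 the subscriber must meet a clear and cogent showing (weight exceeds 79): on (c) the weight is 70 (the operator's 49 is given no effect), which does not exceed 79, so (c) does not meet the standard; on (d) the weight is 69 (the operator's 5 is given no effect), ≤ 79, so (d) does not meet the standard.
  Not every element is met, so the subscriber fails to carry Stage I.3.
The operator prevails on this issue.
— Issue II —
Stage II.1 — burden on subscriber; standard: a clear and cogent showing (weight is at least 69).
    (e): 76 ≥ 69 [met]
    (f): 76 ≥ 69 [met]
  The subscriber carries Stage II.1; the operator now bears the burden.
Stage II.2 — burden on operator; standard: a scintilla of evidence (weight is at least 18).
    (g): 17 (subscriber's 38 disregarded) < 18 [not met]
    (h): 22 (subscriber's 42 disregarded) ≥ 18 [met]
  Not every element is met, so the operator fails to carry Stage II.2.
So the subscriber prevails on this issue.
— Issue III —
At Stage III.1 the subscriber must meet a substantially-more-likely showing (weight exceeds 71): on (i) the weight is 80 (the operator's 20 is given no effect), > 71, so (i) meets the standard; on (j) the weight is 72 (the operator's 46 is given no effect), > 71, so (j) meets the standard.
  All elements met. The burden passes to the operator.
At Stage III.2 the operator must meet a preponderance (weight is at least 53): on (k) the weight is 52 (the subscriber's 59 is given no effect), which does not reach 53, so (k) does not meet the standard.
  The operator does not carry Stage III.2.
So the subscriber prevails on this issue.
Per-issue: Issue I → operator; Issue II → subscriber; Issue III → subscriber. The subscriber must prevail on every issue; overall, the operator prevails.

operator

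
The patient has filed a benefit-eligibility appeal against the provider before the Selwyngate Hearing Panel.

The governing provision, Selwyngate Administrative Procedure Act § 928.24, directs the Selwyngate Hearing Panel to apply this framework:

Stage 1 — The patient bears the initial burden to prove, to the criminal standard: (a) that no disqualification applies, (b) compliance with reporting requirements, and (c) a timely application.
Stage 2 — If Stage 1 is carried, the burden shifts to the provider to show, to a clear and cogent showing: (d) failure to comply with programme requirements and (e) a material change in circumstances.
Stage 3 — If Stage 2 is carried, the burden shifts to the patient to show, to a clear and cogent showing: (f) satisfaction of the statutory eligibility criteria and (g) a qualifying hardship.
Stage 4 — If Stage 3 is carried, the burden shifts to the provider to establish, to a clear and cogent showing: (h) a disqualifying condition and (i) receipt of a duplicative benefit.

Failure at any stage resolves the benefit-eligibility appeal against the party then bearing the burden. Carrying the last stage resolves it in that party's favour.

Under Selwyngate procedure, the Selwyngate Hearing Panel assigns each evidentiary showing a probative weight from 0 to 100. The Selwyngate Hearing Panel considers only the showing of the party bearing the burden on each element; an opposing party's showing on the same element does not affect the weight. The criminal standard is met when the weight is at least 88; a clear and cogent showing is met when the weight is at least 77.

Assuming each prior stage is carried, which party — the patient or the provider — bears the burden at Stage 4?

Stage 4's rule assigns the burden to the provider (to a clear and cogent showing).

provider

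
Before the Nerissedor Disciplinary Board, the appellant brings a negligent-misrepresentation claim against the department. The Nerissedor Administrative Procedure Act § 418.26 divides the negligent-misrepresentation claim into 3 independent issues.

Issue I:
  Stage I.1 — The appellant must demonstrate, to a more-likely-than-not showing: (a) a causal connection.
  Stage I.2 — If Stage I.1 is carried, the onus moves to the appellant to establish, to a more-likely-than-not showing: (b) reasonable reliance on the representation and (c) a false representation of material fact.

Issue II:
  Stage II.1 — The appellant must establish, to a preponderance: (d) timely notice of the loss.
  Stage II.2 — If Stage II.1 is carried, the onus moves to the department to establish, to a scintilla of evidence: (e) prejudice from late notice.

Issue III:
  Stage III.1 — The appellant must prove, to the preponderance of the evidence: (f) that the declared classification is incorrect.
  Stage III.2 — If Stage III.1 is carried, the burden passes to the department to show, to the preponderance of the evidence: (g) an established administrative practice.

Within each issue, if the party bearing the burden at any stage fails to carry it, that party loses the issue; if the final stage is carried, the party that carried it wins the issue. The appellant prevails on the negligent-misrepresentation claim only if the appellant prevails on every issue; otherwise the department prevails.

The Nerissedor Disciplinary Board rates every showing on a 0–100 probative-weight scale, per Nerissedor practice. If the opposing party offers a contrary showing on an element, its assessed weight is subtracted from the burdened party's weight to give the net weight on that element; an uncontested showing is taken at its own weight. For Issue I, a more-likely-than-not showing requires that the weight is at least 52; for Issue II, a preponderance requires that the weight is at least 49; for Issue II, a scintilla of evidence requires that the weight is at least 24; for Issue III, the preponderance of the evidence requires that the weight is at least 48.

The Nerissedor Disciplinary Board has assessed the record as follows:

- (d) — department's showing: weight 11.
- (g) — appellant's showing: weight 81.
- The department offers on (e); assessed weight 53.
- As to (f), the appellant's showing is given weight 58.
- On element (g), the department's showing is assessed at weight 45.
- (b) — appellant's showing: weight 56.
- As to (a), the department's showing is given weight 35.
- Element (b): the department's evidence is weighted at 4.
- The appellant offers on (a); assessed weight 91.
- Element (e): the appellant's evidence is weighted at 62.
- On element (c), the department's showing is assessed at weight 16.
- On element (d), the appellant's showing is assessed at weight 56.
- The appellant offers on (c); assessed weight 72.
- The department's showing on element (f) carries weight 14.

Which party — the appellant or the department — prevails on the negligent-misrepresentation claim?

— Issue I —
Stage I.1 — burden on appellant; standard: a more-likely-than-not showing (weight is at least 52).
    (a): 91 − 35 = 56 ≥ 52 [met]
  All elements met. The appellant retains the burden for Stage I.2.
Stage I.2 — burden on appellant; standard: a more-likely-than-not showing (weight is at least 52).
    (b): 56 − 4 = 52 ≥ 52 [met]
    (c): 72 − 16 = 56 ≥ 52 [met]
  The appellant carries the last stage.
Every stage carried; the appellant prevails on this issue.
— Issue II —
At Stage II.1 the appellant must meet a preponderance (weight is at least 49): on (d) the weight is 56 less the opposing 11 gives net 45, which does not reach 49, so (d) does not meet the standard.
  The appellant does not carry Stage II.1.
The department prevails on this issue.
— Issue III —
Stage III.1 — burden on appellant; standard: the preponderance of the evidence (weight is at least 48).
    (f): 58 − 14 = 44 < 48 [not met]
  Not every element is met, so the appellant fails to carry Stage III.1.
The analysis ends at Stage III.1; the department prevails on this issue.
Per-issue: Issue I → appellant; Issue II → department; Issue III → department. The appellant must prevail on every issue; overall, the department prevails.

department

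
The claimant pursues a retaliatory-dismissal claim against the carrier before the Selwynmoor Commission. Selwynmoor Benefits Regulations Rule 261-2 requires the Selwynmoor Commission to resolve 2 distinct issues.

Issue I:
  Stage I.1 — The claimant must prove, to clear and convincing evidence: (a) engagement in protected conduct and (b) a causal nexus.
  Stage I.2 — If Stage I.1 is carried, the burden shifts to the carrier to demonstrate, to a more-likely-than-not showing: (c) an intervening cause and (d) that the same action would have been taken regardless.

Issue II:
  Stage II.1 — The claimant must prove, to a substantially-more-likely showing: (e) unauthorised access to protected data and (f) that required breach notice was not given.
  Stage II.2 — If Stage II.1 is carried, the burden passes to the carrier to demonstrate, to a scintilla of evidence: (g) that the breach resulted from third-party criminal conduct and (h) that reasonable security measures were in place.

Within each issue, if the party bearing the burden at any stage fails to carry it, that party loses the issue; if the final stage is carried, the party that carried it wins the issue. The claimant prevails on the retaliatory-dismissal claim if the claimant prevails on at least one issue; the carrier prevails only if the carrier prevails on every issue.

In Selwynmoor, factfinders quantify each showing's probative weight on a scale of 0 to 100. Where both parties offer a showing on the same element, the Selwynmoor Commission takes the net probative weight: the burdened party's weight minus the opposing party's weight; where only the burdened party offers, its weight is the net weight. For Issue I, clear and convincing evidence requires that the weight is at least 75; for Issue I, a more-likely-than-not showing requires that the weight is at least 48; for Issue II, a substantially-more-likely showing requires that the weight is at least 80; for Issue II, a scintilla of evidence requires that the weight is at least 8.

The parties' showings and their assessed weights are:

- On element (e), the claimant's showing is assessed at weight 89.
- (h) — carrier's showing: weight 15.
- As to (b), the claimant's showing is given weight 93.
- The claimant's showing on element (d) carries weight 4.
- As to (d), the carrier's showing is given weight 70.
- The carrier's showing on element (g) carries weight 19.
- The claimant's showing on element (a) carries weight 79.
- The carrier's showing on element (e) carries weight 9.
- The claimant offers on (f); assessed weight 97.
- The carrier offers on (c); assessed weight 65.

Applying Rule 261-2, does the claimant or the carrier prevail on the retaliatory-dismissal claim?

— Issue I —
Stage I.1 (claimant, clear and convincing evidence, weight is at least 75): (a) 79 ≥ 75 — meets; (b) 93 ≥ 75 — meets.
  Stage I.1 is satisfied; the onus moves to the carrier.
Stage I.2 (carrier, a more-likely-than-not showing, weight is at least 48): (c) 65 ≥ 48 — meets; (d) net 70−4=66 ≥ 48 — meets.
  The carrier carries the last stage.
All stages carried — the carrier prevails on this issue.
— Issue II —
At Stage II.1 the claimant must meet a substantially-more-likely showing (weight is at least 80): on (e) the weight is 89 less the opposing 9 gives net 80, which does reach 80, so (e) meets the standard; on (f) the weight is 97, which does reach 80, so (f) meets the standard.
  The claimant carries Stage II.1; the carrier now bears the burden.
At Stage II.2 the carrier must meet a scintilla of evidence (weight is at least 8): on (g) the weight is 19, which does reach 8, so (g) meets the standard; on (h) the weight is 15, which does reach 8, so (h) meets the standard.
  Stage II.2 carried; the final stage is satisfied.
All stages carried — the carrier prevails on this issue.
Per-issue: Issue I → carrier; Issue II → carrier. The claimant must prevail on at least one issue; overall, the carrier prevails.

carrier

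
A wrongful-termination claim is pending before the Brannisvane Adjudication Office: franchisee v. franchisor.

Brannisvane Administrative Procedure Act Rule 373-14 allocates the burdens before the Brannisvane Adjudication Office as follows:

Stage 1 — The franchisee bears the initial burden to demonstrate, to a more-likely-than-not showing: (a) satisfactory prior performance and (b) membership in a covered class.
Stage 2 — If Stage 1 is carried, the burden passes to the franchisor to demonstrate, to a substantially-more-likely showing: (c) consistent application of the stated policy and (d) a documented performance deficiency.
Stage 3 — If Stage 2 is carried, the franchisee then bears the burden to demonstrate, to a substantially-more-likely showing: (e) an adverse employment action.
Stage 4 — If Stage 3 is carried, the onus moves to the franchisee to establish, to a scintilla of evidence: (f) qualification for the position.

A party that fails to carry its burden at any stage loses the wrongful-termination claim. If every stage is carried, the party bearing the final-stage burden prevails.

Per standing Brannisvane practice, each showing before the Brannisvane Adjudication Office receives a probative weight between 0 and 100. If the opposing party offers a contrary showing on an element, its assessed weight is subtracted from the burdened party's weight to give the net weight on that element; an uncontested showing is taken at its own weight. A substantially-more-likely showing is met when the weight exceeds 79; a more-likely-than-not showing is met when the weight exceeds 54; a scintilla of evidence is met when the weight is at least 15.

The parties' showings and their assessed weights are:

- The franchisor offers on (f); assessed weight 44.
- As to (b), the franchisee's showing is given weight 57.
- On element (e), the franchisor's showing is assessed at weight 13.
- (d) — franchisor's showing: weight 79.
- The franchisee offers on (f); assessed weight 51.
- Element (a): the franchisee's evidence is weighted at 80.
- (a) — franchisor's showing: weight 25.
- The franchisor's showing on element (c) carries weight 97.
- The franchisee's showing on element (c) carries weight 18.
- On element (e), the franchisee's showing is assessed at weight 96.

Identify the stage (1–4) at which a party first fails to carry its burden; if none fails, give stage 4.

Stage 1 — burden on franchisee; standard: a more-likely-than-not showing (weight exceeds 54).
    (a): 80 − 25 = 55 > 54 [met]
    (b): 57 > 54 [met]
  Stage 1 carried; the burden shifts to the franchisor.
Stage 2 — burden on franchisor; standard: a substantially-more-likely showing (weight exceeds 79).
    (c): 97 − 18 = 79 ≤ 79 [not met]
    (d): 79 ≤ 79 [not met]
  Not every element is met, so the franchisor fails to carry Stage 2.
The analysis ends at Stage 2; the franchisee prevails.

stage 2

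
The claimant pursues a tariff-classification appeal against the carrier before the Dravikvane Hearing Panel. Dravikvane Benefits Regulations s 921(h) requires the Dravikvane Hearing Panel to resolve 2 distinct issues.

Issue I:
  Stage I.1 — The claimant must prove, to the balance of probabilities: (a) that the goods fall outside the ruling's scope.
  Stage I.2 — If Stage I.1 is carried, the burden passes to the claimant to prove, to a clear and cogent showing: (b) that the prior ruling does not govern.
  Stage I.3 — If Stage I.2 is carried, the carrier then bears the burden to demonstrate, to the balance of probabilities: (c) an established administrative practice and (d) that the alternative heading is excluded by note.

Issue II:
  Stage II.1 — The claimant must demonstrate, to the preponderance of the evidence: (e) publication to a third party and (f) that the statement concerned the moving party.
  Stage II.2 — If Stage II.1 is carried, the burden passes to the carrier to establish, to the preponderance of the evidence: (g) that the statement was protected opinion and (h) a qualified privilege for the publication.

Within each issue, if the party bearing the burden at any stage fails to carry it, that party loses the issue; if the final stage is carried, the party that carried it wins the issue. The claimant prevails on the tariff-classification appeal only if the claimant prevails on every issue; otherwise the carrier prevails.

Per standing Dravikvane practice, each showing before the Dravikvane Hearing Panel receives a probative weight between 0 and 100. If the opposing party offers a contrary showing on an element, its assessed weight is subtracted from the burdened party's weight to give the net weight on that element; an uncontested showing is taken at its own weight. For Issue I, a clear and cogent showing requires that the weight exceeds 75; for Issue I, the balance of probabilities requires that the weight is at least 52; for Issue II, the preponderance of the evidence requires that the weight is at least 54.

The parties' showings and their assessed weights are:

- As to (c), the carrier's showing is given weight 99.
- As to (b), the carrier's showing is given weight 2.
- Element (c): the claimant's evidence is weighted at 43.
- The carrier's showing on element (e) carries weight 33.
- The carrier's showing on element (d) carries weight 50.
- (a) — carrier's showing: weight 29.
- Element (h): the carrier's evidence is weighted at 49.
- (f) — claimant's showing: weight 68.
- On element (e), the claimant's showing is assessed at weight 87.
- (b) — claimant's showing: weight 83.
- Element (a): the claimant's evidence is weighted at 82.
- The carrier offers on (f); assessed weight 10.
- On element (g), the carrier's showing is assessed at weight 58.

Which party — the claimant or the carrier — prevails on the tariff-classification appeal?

— Issue I —
At Stage I.1 the claimant must meet the balance of probabilities (weight is at least 52): on (a) the weight is 82 less the opposing 29 gives net 53, ≥ 52, so (a) meets the standard.
  All elements met. The claimant retains the burden for Stage I.2.
At Stage I.2 the claimant must meet a clear and cogent showing (weight exceeds 75): on (b) the weight is 83 less the opposing 2 gives net 81, > 75, so (b) meets the standard.
  Stage I.2 is satisfied; the onus moves to the carrier.
At Stage I.3 the carrier must meet the balance of probabilities (weight is at least 52): on (c) the weight is 99 less the opposing 43 gives net 56, ≥ 52, so (c) meets the standard; on (d) the weight is 50, < 52, so (d) does not meet the standard.
  Stage I.3 not carried; the carrier fails its burden.
The claimant prevails on this issue.
— Issue II —
Stage II.1 (claimant, the preponderance of the evidence, weight is at least 54): (e) net 87−33=54 ≥ 54 — meets; (f) net 68−10=58 ≥ 54 — meets.
  All elements met. The burden passes to the carrier.
Stage II.2 (carrier, the preponderance of the evidence, weight is at least 54): (g) 58 ≥ 54 — meets; (h) 49 < 54 — fails.
  Not every element is met, so the carrier fails to carry Stage II.2.
The analysis ends at Stage II.2; the claimant prevails on this issue.
Per-issue: Issue I → claimant; Issue II → claimant. The claimant must prevail on every issue; overall, the claimant prevails.

claimant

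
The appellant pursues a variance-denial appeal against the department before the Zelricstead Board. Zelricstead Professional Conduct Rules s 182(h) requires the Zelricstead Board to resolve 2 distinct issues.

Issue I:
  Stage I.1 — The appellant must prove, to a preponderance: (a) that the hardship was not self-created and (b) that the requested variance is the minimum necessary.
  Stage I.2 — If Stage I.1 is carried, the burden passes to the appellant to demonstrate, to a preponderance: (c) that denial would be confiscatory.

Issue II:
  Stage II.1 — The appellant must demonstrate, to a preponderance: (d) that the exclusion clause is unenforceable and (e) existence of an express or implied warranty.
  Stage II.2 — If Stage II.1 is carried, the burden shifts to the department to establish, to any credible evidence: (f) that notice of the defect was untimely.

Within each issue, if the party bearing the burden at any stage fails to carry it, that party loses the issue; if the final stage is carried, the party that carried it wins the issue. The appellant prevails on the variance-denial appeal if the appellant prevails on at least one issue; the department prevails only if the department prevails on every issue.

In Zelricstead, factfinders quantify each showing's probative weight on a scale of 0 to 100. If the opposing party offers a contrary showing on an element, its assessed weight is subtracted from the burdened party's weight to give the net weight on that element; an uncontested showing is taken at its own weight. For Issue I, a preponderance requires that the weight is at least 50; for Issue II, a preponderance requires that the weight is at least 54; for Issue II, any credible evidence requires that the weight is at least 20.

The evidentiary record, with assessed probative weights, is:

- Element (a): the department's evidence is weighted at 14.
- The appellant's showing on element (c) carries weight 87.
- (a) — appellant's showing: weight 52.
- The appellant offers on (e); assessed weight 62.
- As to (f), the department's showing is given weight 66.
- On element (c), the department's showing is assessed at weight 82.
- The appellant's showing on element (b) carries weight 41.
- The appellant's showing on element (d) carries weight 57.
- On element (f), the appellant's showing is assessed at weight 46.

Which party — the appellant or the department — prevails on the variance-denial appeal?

— Issue I —
Stage I.1 (appellant, a preponderance, weight is at least 50): (a) net 52−14=38 < 50 — fails; (b) 41 < 50 — fails.
  Not every element is met, so the appellant fails to carry Stage I.1.
The analysis ends at Stage I.1; the department prevails on this issue.
— Issue II —
Stage II.1 (appellant, a preponderance, weight is at least 54): (d) 57 ≥ 54 — meets; (e) 62 ≥ 54 — meets.
  Stage II.1 is satisfied; the onus moves to the department.
Stage II.2 (department, any credible evidence, weight is at least 20): (f) net 66−46=20 ≥ 20 — meets.
  The department carries the last stage.
All stages carried — the department prevails on this issue.
Per-issue: Issue I → department; Issue II → department. The appellant must prevail on at least one issue; overall, the department prevails.

department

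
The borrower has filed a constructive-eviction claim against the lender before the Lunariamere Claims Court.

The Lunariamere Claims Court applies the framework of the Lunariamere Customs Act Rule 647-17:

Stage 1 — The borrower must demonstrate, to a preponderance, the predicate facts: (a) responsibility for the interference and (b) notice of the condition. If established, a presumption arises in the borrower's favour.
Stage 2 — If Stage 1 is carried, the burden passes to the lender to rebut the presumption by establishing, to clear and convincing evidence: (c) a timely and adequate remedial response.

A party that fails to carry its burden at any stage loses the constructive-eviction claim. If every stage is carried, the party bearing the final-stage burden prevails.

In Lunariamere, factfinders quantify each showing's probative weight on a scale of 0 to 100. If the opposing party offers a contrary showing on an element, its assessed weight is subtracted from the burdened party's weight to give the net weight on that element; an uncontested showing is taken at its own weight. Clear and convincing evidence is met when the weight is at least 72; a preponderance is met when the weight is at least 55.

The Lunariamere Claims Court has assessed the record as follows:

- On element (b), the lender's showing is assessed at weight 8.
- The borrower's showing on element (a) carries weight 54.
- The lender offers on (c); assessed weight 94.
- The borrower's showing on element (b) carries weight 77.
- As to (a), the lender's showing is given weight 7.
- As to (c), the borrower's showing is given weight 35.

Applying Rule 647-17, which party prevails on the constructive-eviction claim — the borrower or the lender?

lender

Stage 1 (borrower, a preponderance, weight is at least 55): (a) net 54−7=47 < 55 — fails; (b) net 77−8=69 ≥ 55 — meets.
  Stage 1 not carried; the borrower fails its burden.
The analysis ends at Stage 1; the lender prevails.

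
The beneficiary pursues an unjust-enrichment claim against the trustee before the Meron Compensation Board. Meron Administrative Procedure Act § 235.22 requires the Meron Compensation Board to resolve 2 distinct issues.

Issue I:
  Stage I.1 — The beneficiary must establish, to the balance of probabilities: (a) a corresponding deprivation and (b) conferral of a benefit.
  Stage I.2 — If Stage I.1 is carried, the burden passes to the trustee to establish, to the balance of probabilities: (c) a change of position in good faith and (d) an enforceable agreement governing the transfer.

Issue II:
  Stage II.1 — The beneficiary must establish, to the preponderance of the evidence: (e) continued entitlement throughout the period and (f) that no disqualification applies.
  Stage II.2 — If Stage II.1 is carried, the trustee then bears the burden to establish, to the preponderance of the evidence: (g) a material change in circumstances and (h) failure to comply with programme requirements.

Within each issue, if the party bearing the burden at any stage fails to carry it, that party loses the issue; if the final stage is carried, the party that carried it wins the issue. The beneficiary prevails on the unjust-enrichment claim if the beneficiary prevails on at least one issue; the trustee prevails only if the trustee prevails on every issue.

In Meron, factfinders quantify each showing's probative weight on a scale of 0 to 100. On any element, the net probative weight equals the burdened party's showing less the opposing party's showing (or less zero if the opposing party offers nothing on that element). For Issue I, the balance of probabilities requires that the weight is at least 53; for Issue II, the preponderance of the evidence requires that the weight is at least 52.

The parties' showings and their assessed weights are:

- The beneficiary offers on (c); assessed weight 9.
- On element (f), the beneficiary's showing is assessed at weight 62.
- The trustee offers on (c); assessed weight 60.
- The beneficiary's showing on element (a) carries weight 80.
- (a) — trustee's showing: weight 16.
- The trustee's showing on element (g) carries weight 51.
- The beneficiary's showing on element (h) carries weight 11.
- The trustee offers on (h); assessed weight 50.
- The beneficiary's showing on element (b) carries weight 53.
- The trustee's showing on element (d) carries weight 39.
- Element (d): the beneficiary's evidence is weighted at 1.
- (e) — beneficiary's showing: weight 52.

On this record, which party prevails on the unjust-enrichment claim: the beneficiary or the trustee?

— Issue I —
Stage I.1 — burden on beneficiary; standard: the balance of probabilities (weight is at least 53).
    (a): 80 − 16 = 64 ≥ 53 [met]
    (b): 53 ≥ 53 [met]
  The beneficiary carries Stage I.1; the trustee now bears the burden.
Stage I.2 — burden on trustee; standard: the balance of probabilities (weight is at least 53).
    (c): 60 − 9 = 51 < 53 [not met]
    (d): 39 − 1 = 38 < 53 [not met]
  Stage I.2 not carried; the trustee fails its burden.
The analysis ends at Stage I.2; the beneficiary prevails on this issue.
— Issue II —
Stage II.1 (beneficiary, the preponderance of the evidence, weight is at least 52): (e) 52 ≥ 52 — meets; (f) 62 ≥ 52 — meets.
  All elements met. The burden passes to the trustee.
Stage II.2 (trustee, the preponderance of the evidence, weight is at least 52): (g) 51 < 52 — fails; (h) net 50−11=39 < 52 — fails.
  Stage II.2 not carried; the trustee fails its burden.
The beneficiary prevails on this issue.
Per-issue: Issue I → beneficiary; Issue II → beneficiary. The beneficiary must prevail on at least one issue; overall, the beneficiary prevails.

beneficiary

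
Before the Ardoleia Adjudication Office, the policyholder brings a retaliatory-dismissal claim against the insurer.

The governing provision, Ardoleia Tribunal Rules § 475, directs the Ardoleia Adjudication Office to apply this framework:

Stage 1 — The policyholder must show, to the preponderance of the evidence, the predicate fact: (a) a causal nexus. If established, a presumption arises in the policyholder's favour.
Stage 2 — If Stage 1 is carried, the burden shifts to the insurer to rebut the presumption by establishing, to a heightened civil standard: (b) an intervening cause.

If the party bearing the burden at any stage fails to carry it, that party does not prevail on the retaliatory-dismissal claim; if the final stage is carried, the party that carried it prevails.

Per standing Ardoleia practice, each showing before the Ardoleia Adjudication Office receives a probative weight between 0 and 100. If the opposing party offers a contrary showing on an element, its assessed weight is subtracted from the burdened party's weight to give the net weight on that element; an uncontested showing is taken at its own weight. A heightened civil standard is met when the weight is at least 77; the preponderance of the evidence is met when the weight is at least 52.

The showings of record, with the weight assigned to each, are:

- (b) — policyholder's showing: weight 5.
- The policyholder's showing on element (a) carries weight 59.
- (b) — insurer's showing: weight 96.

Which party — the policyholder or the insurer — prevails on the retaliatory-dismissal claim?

Stage 1 — burden on policyholder; standard: the preponderance of the evidence (weight is at least 52).
    (a): 59 ≥ 52 [met]
  The policyholder carries Stage 1; the insurer now bears the burden.
Stage 2 — burden on insurer; standard: a heightened civil standard (weight is at least 77).
    (b): 96 − 5 = 91 ≥ 77 [met]
  All elements met at the final stage.
Every stage carried; the insurer prevails.

insurer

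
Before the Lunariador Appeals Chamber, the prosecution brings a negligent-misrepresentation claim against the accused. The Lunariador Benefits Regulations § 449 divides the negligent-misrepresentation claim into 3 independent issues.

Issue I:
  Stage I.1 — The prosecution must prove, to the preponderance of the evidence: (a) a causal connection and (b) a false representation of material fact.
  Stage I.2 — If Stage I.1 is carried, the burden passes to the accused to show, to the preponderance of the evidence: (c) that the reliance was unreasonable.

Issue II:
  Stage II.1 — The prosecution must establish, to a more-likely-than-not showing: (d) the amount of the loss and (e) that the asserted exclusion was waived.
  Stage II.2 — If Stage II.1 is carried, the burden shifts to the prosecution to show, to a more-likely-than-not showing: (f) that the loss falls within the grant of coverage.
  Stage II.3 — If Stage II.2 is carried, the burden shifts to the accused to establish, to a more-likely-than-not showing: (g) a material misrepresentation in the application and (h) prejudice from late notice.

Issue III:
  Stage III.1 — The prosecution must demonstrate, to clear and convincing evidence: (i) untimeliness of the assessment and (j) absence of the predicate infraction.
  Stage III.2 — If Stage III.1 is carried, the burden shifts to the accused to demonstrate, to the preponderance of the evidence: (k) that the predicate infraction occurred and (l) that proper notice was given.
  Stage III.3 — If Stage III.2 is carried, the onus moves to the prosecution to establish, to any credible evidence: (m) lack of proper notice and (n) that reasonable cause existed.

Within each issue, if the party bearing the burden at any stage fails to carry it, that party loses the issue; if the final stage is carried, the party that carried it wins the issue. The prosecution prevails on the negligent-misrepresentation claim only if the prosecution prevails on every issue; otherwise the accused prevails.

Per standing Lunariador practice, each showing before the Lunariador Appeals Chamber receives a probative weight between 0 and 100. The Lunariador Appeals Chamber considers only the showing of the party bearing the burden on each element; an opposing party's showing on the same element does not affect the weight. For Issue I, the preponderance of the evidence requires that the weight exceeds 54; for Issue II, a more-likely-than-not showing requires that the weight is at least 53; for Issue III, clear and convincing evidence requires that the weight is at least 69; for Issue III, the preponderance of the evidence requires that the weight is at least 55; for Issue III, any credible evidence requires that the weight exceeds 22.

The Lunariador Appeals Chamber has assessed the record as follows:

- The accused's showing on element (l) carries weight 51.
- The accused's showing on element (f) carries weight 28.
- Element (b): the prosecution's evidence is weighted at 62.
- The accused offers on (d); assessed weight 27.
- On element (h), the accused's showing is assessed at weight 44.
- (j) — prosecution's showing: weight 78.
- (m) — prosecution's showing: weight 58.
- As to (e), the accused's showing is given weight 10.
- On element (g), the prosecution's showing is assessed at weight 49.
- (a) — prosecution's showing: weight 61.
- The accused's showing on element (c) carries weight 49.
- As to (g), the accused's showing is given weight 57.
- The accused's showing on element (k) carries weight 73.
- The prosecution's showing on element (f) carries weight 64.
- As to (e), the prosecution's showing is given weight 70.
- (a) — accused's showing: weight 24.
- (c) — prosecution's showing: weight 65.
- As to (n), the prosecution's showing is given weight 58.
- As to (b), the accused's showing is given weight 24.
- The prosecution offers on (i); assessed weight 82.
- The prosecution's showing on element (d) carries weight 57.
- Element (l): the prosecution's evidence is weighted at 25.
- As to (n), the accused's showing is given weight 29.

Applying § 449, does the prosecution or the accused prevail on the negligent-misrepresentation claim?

prosecution

— Issue I —
Stage I.1 — burden on prosecution; standard: the preponderance of the evidence (weight exceeds 54).
    (a): 61 (accused's 24 disregarded) > 54 [met]
    (b): 62 (accused's 24 disregarded) > 54 [met]
  Stage I.1 is satisfied; the onus moves to the accused.
Stage I.2 — burden on accused; standard: the preponderance of the evidence (weight exceeds 54).
    (c): 49 (prosecution's 65 disregarded) ≤ 54 [not met]
  Not every element is met, so the accused fails to carry Stage I.2.
The analysis ends at Stage I.2; the prosecution prevails on this issue.
— Issue II —
Stage II.1 (prosecution, a more-likely-than-not showing, weight is at least 53): (d) 57 (accused's 27 disregarded) ≥ 53 — meets; (e) 70 (accused's 10 disregarded) ≥ 53 — meets.
  All elements met. The prosecution retains the burden for Stage II.2.
Stage II.2 (prosecution, a more-likely-than-not showing, weight is at least 53): (f) 64 (accused's 28 disregarded) ≥ 53 — meets.
  Stage II.2 is satisfied; the onus moves to the accused.
Stage II.3 (accused, a more-likely-than-not showing, weight is at least 53): (g) 57 (prosecution's 49 disregarded) ≥ 53 — meets; (h) 44 < 53 — fails.
  The accused does not carry Stage II.3.
So the prosecution prevails on this issue.
— Issue III —
Stage III.1 (prosecution, clear and convincing evidence, weight is at least 69): (i) 82 ≥ 69 — meets; (j) 78 ≥ 69 — meets.
  The prosecution carries Stage III.1; the accused now bears the burden.
Stage III.2 (accused, the preponderance of the evidence, weight is at least 55): (k) 73 ≥ 55 — meets; (l) 51 (prosecution's 25 disregarded) < 55 — fails.
  The accused does not carry Stage III.2.
The prosecution prevails on this issue.
Per-issue: Issue I → prosecution; Issue II → prosecution; Issue III → prosecution. The prosecution must prevail on every issue; overall, the prosecution prevails.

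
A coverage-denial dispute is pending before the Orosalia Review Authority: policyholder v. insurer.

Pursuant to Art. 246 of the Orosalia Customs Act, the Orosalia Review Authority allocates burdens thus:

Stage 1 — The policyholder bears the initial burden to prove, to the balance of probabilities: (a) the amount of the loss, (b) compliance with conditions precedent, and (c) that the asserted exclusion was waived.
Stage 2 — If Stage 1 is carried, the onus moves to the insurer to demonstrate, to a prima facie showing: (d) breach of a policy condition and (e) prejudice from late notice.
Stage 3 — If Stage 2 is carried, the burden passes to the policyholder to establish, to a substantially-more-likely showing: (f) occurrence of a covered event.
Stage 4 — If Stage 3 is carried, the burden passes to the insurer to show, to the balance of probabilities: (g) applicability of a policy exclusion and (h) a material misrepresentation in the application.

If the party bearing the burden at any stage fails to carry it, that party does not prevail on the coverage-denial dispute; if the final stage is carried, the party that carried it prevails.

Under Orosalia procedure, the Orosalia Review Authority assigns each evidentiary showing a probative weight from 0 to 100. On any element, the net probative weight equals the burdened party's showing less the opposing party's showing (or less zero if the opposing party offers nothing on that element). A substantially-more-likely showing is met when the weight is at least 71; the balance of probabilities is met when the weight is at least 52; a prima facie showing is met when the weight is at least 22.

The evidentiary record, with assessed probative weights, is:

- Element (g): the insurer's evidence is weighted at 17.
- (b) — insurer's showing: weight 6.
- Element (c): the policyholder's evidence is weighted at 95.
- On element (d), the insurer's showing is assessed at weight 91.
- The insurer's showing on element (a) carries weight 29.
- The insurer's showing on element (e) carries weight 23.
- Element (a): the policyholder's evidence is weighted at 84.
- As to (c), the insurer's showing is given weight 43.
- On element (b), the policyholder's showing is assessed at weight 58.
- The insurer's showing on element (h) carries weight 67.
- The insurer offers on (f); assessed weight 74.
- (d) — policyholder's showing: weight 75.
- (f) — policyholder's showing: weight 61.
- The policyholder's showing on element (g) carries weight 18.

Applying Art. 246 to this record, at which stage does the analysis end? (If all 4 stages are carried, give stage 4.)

stage 2

Stage 1 (policyholder, the balance of probabilities, weight is at least 52): (a) net 84−29=55 ≥ 52 — meets; (b) net 58−6=52 ≥ 52 — meets; (c) net 95−43=52 ≥ 52 — meets.
  Stage 1 is satisfied; the onus moves to the insurer.
Stage 2 (insurer, a prima facie showing, weight is at least 22): (d) net 91−75=16 < 22 — fails; (e) 23 ≥ 22 — meets.
  The insurer does not carry Stage 2.
So the policyholder prevails.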